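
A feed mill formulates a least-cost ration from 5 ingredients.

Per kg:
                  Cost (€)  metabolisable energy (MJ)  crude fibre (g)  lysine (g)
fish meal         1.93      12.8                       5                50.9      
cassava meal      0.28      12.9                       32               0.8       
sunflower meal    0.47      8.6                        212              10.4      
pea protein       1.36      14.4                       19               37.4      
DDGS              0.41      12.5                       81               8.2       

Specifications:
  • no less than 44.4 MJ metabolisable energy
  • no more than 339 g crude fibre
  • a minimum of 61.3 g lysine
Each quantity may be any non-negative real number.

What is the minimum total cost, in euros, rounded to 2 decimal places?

€2.48

Set it up as a linear program. Let x1 = kg of fish meal, x2 = kg of cassava meal, x3 = kg of sunflower meal, x4 = kg of pea protein, x5 = kg of DDGS.
Minimise 1.93x1 + 0.28x2 + 0.47x3 + 1.36x4 + 0.41x5 subject to:
  12.8x1 + 12.9x2 + 8.6x3 + 14.4x4 + 12.5x5 ≥ 44.4   (metabolisable energy)
  5x1 + 32x2 + 212x3 + 19x4 + 81x5 ≤ 339   (crude fibre)
  50.9x1 + 0.8x2 + 10.4x3 + 37.4x4 + 8.2x5 ≥ 61.3   (lysine)
  x1, x2, x3, x4, x5 ≥ 0.
The cheapest feasible vertex uses only pea protein, DDGS; fish meal, cassava meal, sunflower meal are not used. The metabolisable energy and lysine requirements are met with equality.
Solving gives x4 = 1.151, x5 = 2.226.
Hence cost = 1.36·1.151 + 0.41·2.226 = €2.4780.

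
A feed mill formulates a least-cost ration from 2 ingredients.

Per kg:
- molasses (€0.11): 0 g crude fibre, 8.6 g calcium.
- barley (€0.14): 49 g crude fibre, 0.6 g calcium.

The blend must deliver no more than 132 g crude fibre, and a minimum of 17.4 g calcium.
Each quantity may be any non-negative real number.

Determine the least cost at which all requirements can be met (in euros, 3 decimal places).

This is a linear program. Let x1 = kg of molasses, x2 = kg of barley.
Minimize 0.11x1 + 0.14x2 subject to:
  49x2 ≤ 132   (crude fibre)
  8.6x1 + 0.6x2 ≥ 17.4   (calcium)
  x1, x2 ≥ 0.
The cheapest feasible vertex uses only molasses; barley is not used. The calcium requirement is met with equality.
Optimal quantities: molasses = 2.023 kg.
Total cost: 0.11·2.023 = 0.22253.

€0.223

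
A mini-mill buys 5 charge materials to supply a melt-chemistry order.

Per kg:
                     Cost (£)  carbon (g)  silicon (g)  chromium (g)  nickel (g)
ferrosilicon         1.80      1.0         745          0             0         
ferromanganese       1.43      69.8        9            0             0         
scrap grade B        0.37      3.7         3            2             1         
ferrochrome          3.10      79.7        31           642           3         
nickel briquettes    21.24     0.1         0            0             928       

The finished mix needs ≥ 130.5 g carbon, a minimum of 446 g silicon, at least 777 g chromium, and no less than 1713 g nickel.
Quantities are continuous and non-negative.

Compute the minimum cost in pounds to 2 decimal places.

£44.53

Treat it as an LP. Let x1 = kg of ferrosilicon, x2 = kg of ferromanganese, x3 = kg of scrap grade B, x4 = kg of ferrochrome, x5 = kg of nickel briquettes.
Minimise 1.8x1 + 1.43x2 + 0.37x3 + 3.1x4 + 21.24x5 s.t.:
  1x1 + 69.8x2 + 3.7x3 + 79.7x4 + 0.1x5 ≥ 130.5   (carbon)
  745x1 + 9x2 + 3x3 + 31x4 ≥ 446   (silicon)
  2x3 + 642x4 ≥ 777   (chromium)
  1x3 + 3x4 + 928x5 ≥ 1713   (nickel)
  x1, x2, x3, x4, x5 ≥ 0.
The optimal basis is {ferrosilicon, ferromanganese, ferrochrome, nickel briquettes}; scrap grade B drops out. The carbon, silicon, chromium, nickel requirements are met with equality.
So ferrosilicon = 0.5425 kg, ferromanganese = 0.4773 kg, ferrochrome = 1.21 kg, nickel briquettes = 1.842 kg.
Cost = 1.8·0.5425 + 1.43·0.4773 + 3.1·1.21 + 21.24·1.842 = 44.5341.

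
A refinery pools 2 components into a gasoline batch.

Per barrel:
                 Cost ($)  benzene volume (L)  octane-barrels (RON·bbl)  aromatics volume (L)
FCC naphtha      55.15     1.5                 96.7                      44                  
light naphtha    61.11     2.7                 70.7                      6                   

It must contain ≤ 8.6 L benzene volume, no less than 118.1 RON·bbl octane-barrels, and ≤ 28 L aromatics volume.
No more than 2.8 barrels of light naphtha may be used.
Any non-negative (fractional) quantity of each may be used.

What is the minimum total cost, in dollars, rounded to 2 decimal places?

Treat it as an LP. Let x1 = barrels of FCC naphtha, x2 = barrels of light naphtha.
Minimise 55.15x1 + 61.11x2 with:
  1.5x1 + 2.7x2 ≤ 8.6   (benzene volume)
  96.7x1 + 70.7x2 ≥ 118.1   (octane-barrels)
  44x1 + 6x2 ≤ 28   (aromatics volume)
  x2 ≤ 2.8
  x1, x2 ≥ 0.
Both inputs are positive at the optimum. Binding constraints: octane-barrels and aromatics volume.
So FCC naphtha = 0.5023 barrels, light naphtha = 0.9835 barrels.
Hence cost = 55.15·0.5023 + 61.11·0.9835 = $87.8035.

$87.80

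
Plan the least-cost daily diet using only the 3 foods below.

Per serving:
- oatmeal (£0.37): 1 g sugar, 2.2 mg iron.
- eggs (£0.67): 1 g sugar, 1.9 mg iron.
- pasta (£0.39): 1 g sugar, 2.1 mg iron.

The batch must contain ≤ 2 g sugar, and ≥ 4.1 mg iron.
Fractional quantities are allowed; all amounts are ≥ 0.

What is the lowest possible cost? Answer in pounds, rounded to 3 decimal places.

£0.690

Let x1 = servings of oatmeal, x2 = servings of eggs, x3 = servings of pasta.
Minimize 0.37x1 + 0.67x2 + 0.39x3 subject to:
  1x1 + 1x2 + 1x3 ≤ 2   (sugar)
  2.2x1 + 1.9x2 + 2.1x3 ≥ 4.1   (iron)
  x1, x2, x3 ≥ 0.
The optimal basis is {oatmeal}; eggs, pasta drop out. There the iron constraint is tight.
That vertex is x1 = 1.864.
Total cost: 0.37·1.864 = 0.68968.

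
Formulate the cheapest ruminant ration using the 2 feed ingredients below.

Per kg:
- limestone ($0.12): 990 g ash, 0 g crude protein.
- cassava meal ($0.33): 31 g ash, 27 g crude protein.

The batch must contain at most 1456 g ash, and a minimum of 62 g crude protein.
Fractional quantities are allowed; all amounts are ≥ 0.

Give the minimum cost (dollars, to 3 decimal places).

Let x1 = kg of limestone, x2 = kg of cassava meal.
Minimise 0.12x1 + 0.33x2 subject to:
  990x1 + 31x2 ≤ 1456   (ash)
  27x2 ≥ 62   (crude protein)
  x1, x2 ≥ 0.
The minimum-cost mix takes nothing from limestone — only cassava meal. Binding constraint: crude protein.
Solving gives x2 = 2.296.
Objective = 0.33·2.296 = 0.75768.

$0.758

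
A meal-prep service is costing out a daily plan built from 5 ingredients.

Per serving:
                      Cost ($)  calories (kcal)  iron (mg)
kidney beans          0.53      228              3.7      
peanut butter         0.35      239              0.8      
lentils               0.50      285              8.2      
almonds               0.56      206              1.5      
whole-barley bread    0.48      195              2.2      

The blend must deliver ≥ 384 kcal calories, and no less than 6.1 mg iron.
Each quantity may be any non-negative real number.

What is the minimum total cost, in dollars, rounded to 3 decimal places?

$0.617

This is a linear program. Let x1 = servings of kidney beans, x2 = servings of peanut butter, x3 = servings of lentils, x4 = servings of almonds, x5 = servings of whole-barley bread.
Minimize 0.53x1 + 0.35x2 + 0.5x3 + 0.56x4 + 0.48x5 s.t.:
  228x1 + 239x2 + 285x3 + 206x4 + 195x5 ≥ 384   (calories)
  3.7x1 + 0.8x2 + 8.2x3 + 1.5x4 + 2.2x5 ≥ 6.1   (iron)
  x1, x2, x3, x4, x5 ≥ 0.
The minimum-cost mix takes nothing from kidney beans, almonds, whole-barley bread — only peanut butter, lentils. There the calories and iron constraints are tight.
Solving gives x2 = 0.8144, x3 = 0.6645.
Hence cost = 0.35·0.8144 + 0.5·0.6645 = $0.61729.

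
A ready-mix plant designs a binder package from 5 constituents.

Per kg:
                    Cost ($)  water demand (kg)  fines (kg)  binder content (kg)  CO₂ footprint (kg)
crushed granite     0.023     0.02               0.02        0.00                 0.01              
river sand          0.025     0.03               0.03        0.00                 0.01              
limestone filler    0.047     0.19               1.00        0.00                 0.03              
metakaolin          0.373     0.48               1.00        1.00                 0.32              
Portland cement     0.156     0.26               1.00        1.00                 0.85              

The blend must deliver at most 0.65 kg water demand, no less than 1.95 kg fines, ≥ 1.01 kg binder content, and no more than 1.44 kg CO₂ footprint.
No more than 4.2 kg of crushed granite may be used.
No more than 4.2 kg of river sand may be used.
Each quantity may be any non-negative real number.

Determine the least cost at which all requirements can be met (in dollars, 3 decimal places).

$0.202

This is a linear program. Let x1 = kg of crushed granite, x2 = kg of river sand, x3 = kg of limestone filler, x4 = kg of metakaolin, x5 = kg of Portland cement.
min 0.023x1 + 0.025x2 + 0.047x3 + 0.373x4 + 0.156x5 subject to:
  0.02x1 + 0.03x2 + 0.19x3 + 0.48x4 + 0.26x5 ≤ 0.65   (water demand)
  0.02x1 + 0.03x2 + 1x3 + 1x4 + 1x5 ≥ 1.95   (fines)
  1x4 + 1x5 ≥ 1.01   (binder content)
  0.01x1 + 0.01x2 + 0.03x3 + 0.32x4 + 0.85x5 ≤ 1.44   (CO₂ footprint)
  x1 ≤ 4.2
  x2 ≤ 4.2
  x1, x2, x3, x4, x5 ≥ 0.
The optimal basis is {limestone filler, Portland cement}; crushed granite, river sand, metakaolin drop out. The fines and binder content requirements are met with equality.
So limestone filler = 0.94 kg, Portland cement = 1.01 kg.
Objective = 0.047·0.94 + 0.156·1.01 = 0.20174.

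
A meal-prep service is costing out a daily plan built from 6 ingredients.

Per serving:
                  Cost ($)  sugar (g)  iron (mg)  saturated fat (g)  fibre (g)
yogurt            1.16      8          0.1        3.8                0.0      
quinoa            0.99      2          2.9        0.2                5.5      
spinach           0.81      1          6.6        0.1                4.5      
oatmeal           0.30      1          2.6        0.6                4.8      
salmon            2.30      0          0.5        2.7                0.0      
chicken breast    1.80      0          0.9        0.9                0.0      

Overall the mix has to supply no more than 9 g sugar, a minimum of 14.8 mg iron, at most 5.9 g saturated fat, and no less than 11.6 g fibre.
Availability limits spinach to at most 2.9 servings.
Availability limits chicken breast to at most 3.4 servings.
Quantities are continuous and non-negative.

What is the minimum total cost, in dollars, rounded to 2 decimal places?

$1.71

Let x1 = servings of yogurt, x2 = servings of quinoa, x3 = servings of spinach, x4 = servings of oatmeal, x5 = servings of salmon, x6 = servings of chicken breast.
Minimize 1.16x1 + 0.99x2 + 0.81x3 + 0.3x4 + 2.3x5 + 1.8x6 with:
  8x1 + 2x2 + 1x3 + 1x4 ≤ 9   (sugar)
  0.1x1 + 2.9x2 + 6.6x3 + 2.6x4 + 0.5x5 + 0.9x6 ≥ 14.8   (iron)
  3.8x1 + 0.2x2 + 0.1x3 + 0.6x4 + 2.7x5 + 0.9x6 ≤ 5.9   (saturated fat)
  5.5x2 + 4.5x3 + 4.8x4 ≥ 11.6   (fibre)
  x3 ≤ 2.9
  x6 ≤ 3.4
  x1, x2, x3, x4, x5, x6 ≥ 0.
The minimum-cost mix takes nothing from yogurt, quinoa, spinach, salmon, chicken breast — only oatmeal. Binding constraint: iron.
So oatmeal = 5.692 servings.
Total cost: 0.3·5.692 = 1.7076.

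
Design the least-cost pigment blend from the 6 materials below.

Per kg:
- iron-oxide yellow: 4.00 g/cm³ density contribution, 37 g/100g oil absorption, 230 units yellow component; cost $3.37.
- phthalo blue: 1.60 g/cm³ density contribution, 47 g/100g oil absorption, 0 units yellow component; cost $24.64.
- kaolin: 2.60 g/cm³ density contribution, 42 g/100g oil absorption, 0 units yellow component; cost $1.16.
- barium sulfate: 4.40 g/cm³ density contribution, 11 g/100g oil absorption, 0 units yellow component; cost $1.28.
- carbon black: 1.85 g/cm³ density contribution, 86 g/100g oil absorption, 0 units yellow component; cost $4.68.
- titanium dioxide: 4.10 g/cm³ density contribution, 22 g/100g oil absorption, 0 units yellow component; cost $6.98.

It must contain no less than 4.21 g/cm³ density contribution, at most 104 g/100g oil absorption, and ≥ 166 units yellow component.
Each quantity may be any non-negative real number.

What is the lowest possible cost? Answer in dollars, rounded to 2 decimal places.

$2.82

Treat it as an LP. Let x1 = kg of iron-oxide yellow, x2 = kg of phthalo blue, x3 = kg of kaolin, x4 = kg of barium sulfate, x5 = kg of carbon black, x6 = kg of titanium dioxide.
Minimise 3.37x1 + 24.64x2 + 1.16x3 + 1.28x4 + 4.68x5 + 6.98x6 subject to:
  4x1 + 1.6x2 + 2.6x3 + 4.4x4 + 1.85x5 + 4.1x6 ≥ 4.21   (density contribution)
  37x1 + 47x2 + 42x3 + 11x4 + 86x5 + 22x6 ≤ 104   (oil absorption)
  230x1 ≥ 166   (yellow component)
  x1, x2, x3, x4, x5, x6 ≥ 0.
The cheapest feasible vertex uses only iron-oxide yellow, barium sulfate; phthalo blue, kaolin, carbon black, titanium dioxide are not used. There the density contribution and yellow component constraints are tight.
Optimal quantities: iron-oxide yellow = 0.7217 kg, barium sulfate = 0.3007 kg.
Hence cost = 3.37·0.7217 + 1.28·0.3007 = $2.8170.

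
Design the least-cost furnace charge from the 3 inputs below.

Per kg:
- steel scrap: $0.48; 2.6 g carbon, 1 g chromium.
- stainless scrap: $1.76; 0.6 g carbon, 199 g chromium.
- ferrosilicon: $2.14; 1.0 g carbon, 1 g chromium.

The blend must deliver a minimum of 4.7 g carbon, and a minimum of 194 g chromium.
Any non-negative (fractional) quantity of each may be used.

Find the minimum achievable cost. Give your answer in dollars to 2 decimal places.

$2.46

Let x1 = kg of steel scrap, x2 = kg of stainless scrap, x3 = kg of ferrosilicon.
min 0.48x1 + 1.76x2 + 2.14x3 subject to:
  2.6x1 + 0.6x2 + 1x3 ≥ 4.7   (carbon)
  1x1 + 199x2 + 1x3 ≥ 194   (chromium)
  x1, x2, x3 ≥ 0.
At the optimum only steel scrap, stainless scrap are positive (ferrosilicon = 0). There the carbon and chromium constraints are tight.
Optimal quantities: steel scrap = 1.585 kg, stainless scrap = 0.9669 kg.
Objective = 0.48·1.585 + 1.76·0.9669 = 2.4625.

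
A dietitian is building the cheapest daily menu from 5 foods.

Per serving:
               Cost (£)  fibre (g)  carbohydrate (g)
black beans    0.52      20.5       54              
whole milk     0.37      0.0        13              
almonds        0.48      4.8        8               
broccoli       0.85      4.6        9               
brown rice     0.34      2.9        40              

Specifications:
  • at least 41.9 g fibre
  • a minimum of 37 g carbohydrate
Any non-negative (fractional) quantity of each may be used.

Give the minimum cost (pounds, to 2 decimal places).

£1.06

This is a linear program. Let x1 = servings of black beans, x2 = servings of whole milk, x3 = servings of almonds, x4 = servings of broccoli, x5 = servings of brown rice.
Minimize 0.52x1 + 0.37x2 + 0.48x3 + 0.85x4 + 0.34x5 with:
  20.5x1 + 4.8x3 + 4.6x4 + 2.9x5 ≥ 41.9   (fibre)
  54x1 + 13x2 + 8x3 + 9x4 + 40x5 ≥ 37   (carbohydrate)
  x1, x2, x3, x4, x5 ≥ 0.
At the optimum only black beans is positive (whole milk, almonds, broccoli, brown rice = 0). The fibre requirement is met with equality.
Optimal quantities: black beans = 2.044 servings.
Objective = 0.52·2.044 = 1.0629.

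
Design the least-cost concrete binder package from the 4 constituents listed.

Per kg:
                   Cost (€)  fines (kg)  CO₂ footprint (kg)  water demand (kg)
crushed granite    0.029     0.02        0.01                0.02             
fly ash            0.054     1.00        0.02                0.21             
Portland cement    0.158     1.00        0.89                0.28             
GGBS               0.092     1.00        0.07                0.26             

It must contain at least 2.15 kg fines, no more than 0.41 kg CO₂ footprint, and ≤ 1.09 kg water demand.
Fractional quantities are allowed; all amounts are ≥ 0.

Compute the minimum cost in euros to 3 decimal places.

This is a linear program. Let x1 = kg of crushed granite, x2 = kg of fly ash, x3 = kg of Portland cement, x4 = kg of GGBS.
min 0.029x1 + 0.054x2 + 0.158x3 + 0.092x4 subject to:
  0.02x1 + 1x2 + 1x3 + 1x4 ≥ 2.15   (fines)
  0.01x1 + 0.02x2 + 0.89x3 + 0.07x4 ≤ 0.41   (CO₂ footprint)
  0.02x1 + 0.21x2 + 0.28x3 + 0.26x4 ≤ 1.09   (water demand)
  x1, x2, x3, x4 ≥ 0.
At the optimum only fly ash is positive (crushed granite, Portland cement, GGBS = 0). There the fines constraint is tight.
Solving gives x2 = 2.15.
Cost = 0.054·2.15 = 0.11610.

€0.116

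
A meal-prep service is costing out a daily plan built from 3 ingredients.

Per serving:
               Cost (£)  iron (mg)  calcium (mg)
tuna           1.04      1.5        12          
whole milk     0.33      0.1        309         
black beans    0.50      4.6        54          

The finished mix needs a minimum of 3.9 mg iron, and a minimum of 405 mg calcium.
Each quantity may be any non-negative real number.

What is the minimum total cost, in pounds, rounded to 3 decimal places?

£0.796

Set it up as a linear program. Let x1 = servings of tuna, x2 = servings of whole milk, x3 = servings of black beans.
Minimize 1.04x1 + 0.33x2 + 0.5x3 subject to:
  1.5x1 + 0.1x2 + 4.6x3 ≥ 3.9   (iron)
  12x1 + 309x2 + 54x3 ≥ 405   (calcium)
  x1, x2, x3 ≥ 0.
At the optimum only whole milk, black beans are positive (tuna = 0). The iron and calcium requirements are met with equality.
Solving gives x2 = 1.167, x3 = 0.8225.
Total cost: 0.33·1.167 + 0.5·0.8225 = 0.79636.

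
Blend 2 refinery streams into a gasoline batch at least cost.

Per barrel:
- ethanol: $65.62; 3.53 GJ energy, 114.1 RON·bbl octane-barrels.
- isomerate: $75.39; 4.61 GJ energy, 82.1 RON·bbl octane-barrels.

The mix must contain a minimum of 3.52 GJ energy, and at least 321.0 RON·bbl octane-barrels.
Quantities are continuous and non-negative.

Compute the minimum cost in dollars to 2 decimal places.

This is a linear program. Let x1 = barrels of ethanol, x2 = barrels of isomerate.
Minimize 65.62x1 + 75.39x2 s.t.:
  3.53x1 + 4.61x2 ≥ 3.52   (energy)
  114.1x1 + 82.1x2 ≥ 321   (octane-barrels)
  x1, x2 ≥ 0.
At the optimum only ethanol is positive (isomerate = 0). There the octane-barrels constraint is tight.
That vertex is x1 = 2.8133.
Objective = 65.62·2.8133 = 184.6087.

$184.61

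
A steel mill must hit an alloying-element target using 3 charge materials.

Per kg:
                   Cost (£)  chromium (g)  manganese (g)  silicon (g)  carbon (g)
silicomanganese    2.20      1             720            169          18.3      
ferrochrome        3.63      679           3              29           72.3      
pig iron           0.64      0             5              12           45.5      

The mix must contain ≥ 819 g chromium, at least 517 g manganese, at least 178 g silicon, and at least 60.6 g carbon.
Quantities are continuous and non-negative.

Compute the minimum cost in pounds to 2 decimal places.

Let x1 = kg of silicomanganese, x2 = kg of ferrochrome, x3 = kg of pig iron.
Minimize 2.2x1 + 3.63x2 + 0.64x3 with:
  1x1 + 679x2 ≥ 819   (chromium)
  720x1 + 3x2 + 5x3 ≥ 517   (manganese)
  169x1 + 29x2 + 12x3 ≥ 178   (silicon)
  18.3x1 + 72.3x2 + 45.5x3 ≥ 60.6   (carbon)
  x1, x2, x3 ≥ 0.
The cheapest feasible vertex uses only silicomanganese, ferrochrome; pig iron is not used. There the chromium and silicon constraints are tight.
Optimal quantities: silicomanganese = 0.8465 kg, ferrochrome = 1.205 kg.
Total cost: 2.2·0.8465 + 3.63·1.205 = 6.2365.

£6.24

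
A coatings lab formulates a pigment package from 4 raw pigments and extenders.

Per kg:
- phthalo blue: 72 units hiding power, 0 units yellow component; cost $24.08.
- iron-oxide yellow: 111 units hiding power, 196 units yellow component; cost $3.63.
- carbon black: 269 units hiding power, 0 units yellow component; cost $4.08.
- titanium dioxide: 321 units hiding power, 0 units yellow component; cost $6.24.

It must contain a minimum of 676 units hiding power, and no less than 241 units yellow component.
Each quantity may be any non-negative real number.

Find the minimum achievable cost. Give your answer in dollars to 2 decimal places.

Let x1 = kg of phthalo blue, x2 = kg of iron-oxide yellow, x3 = kg of carbon black, x4 = kg of titanium dioxide.
min 24.08x1 + 3.63x2 + 4.08x3 + 6.24x4 subject to:
  72x1 + 111x2 + 269x3 + 321x4 ≥ 676   (hiding power)
  196x2 ≥ 241   (yellow component)
  x1, x2, x3, x4 ≥ 0.
The minimum-cost mix takes nothing from phthalo blue, titanium dioxide — only iron-oxide yellow, carbon black. There the hiding power and yellow component constraints are tight.
That vertex is x2 = 1.23, x3 = 2.006.
Cost = 3.63·1.23 + 4.08·2.006 = 12.6494.

$12.65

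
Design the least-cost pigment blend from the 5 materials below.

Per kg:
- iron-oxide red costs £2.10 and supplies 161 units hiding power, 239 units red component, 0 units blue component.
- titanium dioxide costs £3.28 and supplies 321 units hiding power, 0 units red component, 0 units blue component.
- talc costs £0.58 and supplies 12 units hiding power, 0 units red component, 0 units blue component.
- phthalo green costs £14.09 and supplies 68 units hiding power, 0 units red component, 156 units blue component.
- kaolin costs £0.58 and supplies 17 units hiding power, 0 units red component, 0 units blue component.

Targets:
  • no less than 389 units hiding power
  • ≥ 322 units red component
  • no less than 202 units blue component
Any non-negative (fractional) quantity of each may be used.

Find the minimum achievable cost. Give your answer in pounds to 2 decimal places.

This is a linear program. Let x1 = kg of iron-oxide red, x2 = kg of titanium dioxide, x3 = kg of talc, x4 = kg of phthalo green, x5 = kg of kaolin.
Minimise 2.1x1 + 3.28x2 + 0.58x3 + 14.09x4 + 0.58x5 with:
  161x1 + 321x2 + 12x3 + 68x4 + 17x5 ≥ 389   (hiding power)
  239x1 ≥ 322   (red component)
  156x4 ≥ 202   (blue component)
  x1, x2, x3, x4, x5 ≥ 0.
The minimum-cost mix takes nothing from talc, kaolin — only iron-oxide red, titanium dioxide, phthalo green. There the hiding power, red component, blue component constraints are tight.
Solving gives x1 = 1.347, x2 = 0.2618, x4 = 1.295.
Cost = 2.1·1.347 + 3.28·0.2618 + 14.09·1.295 = 21.9340.

£21.93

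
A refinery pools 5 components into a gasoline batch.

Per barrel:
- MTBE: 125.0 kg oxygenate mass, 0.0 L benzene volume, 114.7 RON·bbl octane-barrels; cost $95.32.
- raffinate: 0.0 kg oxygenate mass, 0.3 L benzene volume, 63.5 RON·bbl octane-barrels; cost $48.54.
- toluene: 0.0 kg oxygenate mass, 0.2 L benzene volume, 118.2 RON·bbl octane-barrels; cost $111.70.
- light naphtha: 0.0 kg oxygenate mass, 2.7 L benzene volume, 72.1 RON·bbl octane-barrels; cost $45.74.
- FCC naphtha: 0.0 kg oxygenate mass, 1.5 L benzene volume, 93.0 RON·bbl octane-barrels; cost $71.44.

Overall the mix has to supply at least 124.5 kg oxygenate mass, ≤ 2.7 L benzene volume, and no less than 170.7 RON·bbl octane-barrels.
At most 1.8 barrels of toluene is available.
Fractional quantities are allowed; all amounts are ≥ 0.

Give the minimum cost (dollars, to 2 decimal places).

$130.76

Set it up as a linear program. Let x1 = barrels of MTBE, x2 = barrels of raffinate, x3 = barrels of toluene, x4 = barrels of light naphtha, x5 = barrels of FCC naphtha.
Minimize 95.32x1 + 48.54x2 + 111.7x3 + 45.74x4 + 71.44x5 subject to:
  125x1 ≥ 124.5   (oxygenate mass)
  0.3x2 + 0.2x3 + 2.7x4 + 1.5x5 ≤ 2.7   (benzene volume)
  114.7x1 + 63.5x2 + 118.2x3 + 72.1x4 + 93x5 ≥ 170.7   (octane-barrels)
  x3 ≤ 1.8
  x1, x2, x3, x4, x5 ≥ 0.
The optimal basis is {MTBE, light naphtha}; raffinate, toluene, FCC naphtha drop out. There the oxygenate mass and octane-barrels constraints are tight.
So MTBE = 0.996 barrels, light naphtha = 0.7831 barrels.
Objective = 95.32·0.996 + 45.74·0.7831 = 130.7577.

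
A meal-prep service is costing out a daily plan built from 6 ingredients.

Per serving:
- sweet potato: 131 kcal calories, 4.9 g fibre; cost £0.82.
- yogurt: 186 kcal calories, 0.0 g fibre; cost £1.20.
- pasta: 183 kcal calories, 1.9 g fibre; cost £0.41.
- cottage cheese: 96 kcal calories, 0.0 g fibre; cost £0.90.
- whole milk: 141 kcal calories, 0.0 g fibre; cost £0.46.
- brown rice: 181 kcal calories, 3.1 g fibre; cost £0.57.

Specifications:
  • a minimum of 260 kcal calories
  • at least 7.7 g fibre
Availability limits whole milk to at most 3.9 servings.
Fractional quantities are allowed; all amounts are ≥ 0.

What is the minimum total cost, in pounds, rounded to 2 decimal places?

Treat it as an LP. Let x1 = servings of sweet potato, x2 = servings of yogurt, x3 = servings of pasta, x4 = servings of cottage cheese, x5 = servings of whole milk, x6 = servings of brown rice.
Minimize 0.82x1 + 1.2x2 + 0.41x3 + 0.9x4 + 0.46x5 + 0.57x6 subject to:
  131x1 + 186x2 + 183x3 + 96x4 + 141x5 + 181x6 ≥ 260   (calories)
  4.9x1 + 1.9x3 + 3.1x6 ≥ 7.7   (fibre)
  x5 ≤ 3.9
  x1, x2, x3, x4, x5, x6 ≥ 0.
The minimum-cost mix takes nothing from yogurt, pasta, cottage cheese, whole milk — only sweet potato, brown rice. There the calories and fibre constraints are tight.
So sweet potato = 1.222 servings, brown rice = 0.5518 servings.
Total cost: 0.82·1.222 + 0.57·0.5518 = 1.3166.

£1.32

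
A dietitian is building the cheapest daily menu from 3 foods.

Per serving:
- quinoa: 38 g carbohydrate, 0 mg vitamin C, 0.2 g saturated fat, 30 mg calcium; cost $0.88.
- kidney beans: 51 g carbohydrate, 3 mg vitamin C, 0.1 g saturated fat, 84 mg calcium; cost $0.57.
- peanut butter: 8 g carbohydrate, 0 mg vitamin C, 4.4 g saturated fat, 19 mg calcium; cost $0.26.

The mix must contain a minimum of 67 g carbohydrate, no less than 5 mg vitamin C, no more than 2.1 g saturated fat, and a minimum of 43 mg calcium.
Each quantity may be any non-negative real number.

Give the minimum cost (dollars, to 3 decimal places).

Let x1 = servings of quinoa, x2 = servings of kidney beans, x3 = servings of peanut butter.
Minimise 0.88x1 + 0.57x2 + 0.26x3 subject to:
  38x1 + 51x2 + 8x3 ≥ 67   (carbohydrate)
  3x2 ≥ 5   (vitamin C)
  0.2x1 + 0.1x2 + 4.4x3 ≤ 2.1   (saturated fat)
  30x1 + 84x2 + 19x3 ≥ 43   (calcium)
  x1, x2, x3 ≥ 0.
The minimum-cost mix takes nothing from quinoa, peanut butter — only kidney beans. The vitamin C requirement is met with equality.
Solving gives x2 = 1.667.
Hence cost = 0.57·1.667 = $0.95019.

$0.950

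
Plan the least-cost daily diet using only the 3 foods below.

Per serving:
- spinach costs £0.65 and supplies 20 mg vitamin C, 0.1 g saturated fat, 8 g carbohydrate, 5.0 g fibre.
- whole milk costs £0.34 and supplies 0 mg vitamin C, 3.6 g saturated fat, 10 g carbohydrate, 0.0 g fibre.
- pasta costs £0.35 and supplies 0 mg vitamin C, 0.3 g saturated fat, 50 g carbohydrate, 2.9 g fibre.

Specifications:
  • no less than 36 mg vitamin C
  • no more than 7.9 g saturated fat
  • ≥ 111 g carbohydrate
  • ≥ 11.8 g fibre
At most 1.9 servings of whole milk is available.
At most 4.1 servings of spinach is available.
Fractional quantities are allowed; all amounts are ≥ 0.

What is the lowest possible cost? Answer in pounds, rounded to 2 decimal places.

£1.85

Treat it as an LP. Let x1 = servings of spinach, x2 = servings of whole milk, x3 = servings of pasta.
Minimize 0.65x1 + 0.34x2 + 0.35x3 subject to:
  20x1 ≥ 36   (vitamin C)
  0.1x1 + 3.6x2 + 0.3x3 ≤ 7.9   (saturated fat)
  8x1 + 10x2 + 50x3 ≥ 111   (carbohydrate)
  5x1 + 2.9x3 ≥ 11.8   (fibre)
  x2 ≤ 1.9
  x1 ≤ 4.1
  x1, x2, x3 ≥ 0.
The optimal basis is {spinach, pasta}; whole milk drops out. The vitamin C and carbohydrate requirements are met with equality.
So spinach = 1.8 servings, pasta = 1.932 servings.
Hence cost = 0.65·1.8 + 0.35·1.932 = £1.8462.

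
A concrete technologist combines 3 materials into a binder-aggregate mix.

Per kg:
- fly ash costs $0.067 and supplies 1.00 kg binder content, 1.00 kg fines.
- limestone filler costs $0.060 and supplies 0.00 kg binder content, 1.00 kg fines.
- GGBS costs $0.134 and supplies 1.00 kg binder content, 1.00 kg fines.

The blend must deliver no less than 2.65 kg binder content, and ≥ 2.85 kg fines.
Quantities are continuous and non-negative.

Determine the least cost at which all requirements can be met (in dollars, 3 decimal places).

$0.190

This is a linear program. Let x1 = kg of fly ash, x2 = kg of limestone filler, x3 = kg of GGBS.
min 0.067x1 + 0.06x2 + 0.134x3 s.t.:
  1x1 + 1x3 ≥ 2.65   (binder content)
  1x1 + 1x2 + 1x3 ≥ 2.85   (fines)
  x1, x2, x3 ≥ 0.
The cheapest feasible vertex uses only fly ash, limestone filler; GGBS is not used. The binder content and fines requirements are met with equality.
Solving gives x1 = 2.65, x2 = 0.2.
Hence cost = 0.067·2.65 + 0.06·0.2 = $0.18955.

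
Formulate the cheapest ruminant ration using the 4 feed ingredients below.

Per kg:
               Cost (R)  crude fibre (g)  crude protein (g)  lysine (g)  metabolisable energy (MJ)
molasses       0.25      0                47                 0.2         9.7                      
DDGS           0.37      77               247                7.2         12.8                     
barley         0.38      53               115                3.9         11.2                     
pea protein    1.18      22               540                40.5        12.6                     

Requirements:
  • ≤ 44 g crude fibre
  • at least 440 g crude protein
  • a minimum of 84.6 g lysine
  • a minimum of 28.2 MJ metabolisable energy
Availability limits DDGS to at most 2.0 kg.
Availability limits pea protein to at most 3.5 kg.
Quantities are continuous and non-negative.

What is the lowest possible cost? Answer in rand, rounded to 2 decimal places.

R6.86

Let x1 = kg of molasses, x2 = kg of DDGS, x3 = kg of barley, x4 = kg of pea protein.
Minimise 0.25x1 + 0.37x2 + 0.38x3 + 1.18x4 with:
  77x2 + 53x3 + 22x4 ≤ 44   (crude fibre)
  47x1 + 247x2 + 115x3 + 540x4 ≥ 440   (crude protein)
  0.2x1 + 7.2x2 + 3.9x3 + 40.5x4 ≥ 84.6   (lysine)
  9.7x1 + 12.8x2 + 11.2x3 + 12.6x4 ≥ 28.2   (metabolisable energy)
  x2 ≤ 2
  x4 ≤ 3.5
  x1, x2, x3, x4 ≥ 0.
The optimal basis is {molasses, pea protein}; DDGS, barley drop out. The crude fibre and lysine requirements are met with equality.
Solving gives x1 = 18, x4 = 2.
Objective = 0.25·18 + 1.18·2 = 6.8600.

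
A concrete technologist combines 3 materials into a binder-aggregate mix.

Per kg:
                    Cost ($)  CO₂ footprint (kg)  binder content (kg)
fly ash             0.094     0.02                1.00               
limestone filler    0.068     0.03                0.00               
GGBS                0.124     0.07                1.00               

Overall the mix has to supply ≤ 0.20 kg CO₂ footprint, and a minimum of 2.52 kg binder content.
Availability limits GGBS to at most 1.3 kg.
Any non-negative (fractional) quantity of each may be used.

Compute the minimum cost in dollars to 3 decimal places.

Let x1 = kg of fly ash, x2 = kg of limestone filler, x3 = kg of GGBS.
Minimise 0.094x1 + 0.068x2 + 0.124x3 s.t.:
  0.02x1 + 0.03x2 + 0.07x3 ≤ 0.2   (CO₂ footprint)
  1x1 + 1x3 ≥ 2.52   (binder content)
  x3 ≤ 1.3
  x1, x2, x3 ≥ 0.
The minimum-cost mix takes nothing from limestone filler, GGBS — only fly ash. There the binder content constraint is tight.
Optimal quantities: fly ash = 2.52 kg.
Total cost: 0.094·2.52 = 0.23688.

$0.237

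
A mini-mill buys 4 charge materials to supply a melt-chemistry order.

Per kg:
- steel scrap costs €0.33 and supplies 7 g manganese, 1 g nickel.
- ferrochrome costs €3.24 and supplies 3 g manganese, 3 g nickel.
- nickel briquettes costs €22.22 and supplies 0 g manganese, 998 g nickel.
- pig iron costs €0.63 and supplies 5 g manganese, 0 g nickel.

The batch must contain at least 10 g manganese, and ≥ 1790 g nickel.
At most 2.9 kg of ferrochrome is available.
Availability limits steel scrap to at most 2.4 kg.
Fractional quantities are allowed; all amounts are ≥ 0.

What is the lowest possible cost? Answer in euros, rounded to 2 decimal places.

This is a linear program. Let x1 = kg of steel scrap, x2 = kg of ferrochrome, x3 = kg of nickel briquettes, x4 = kg of pig iron.
min 0.33x1 + 3.24x2 + 22.22x3 + 0.63x4 s.t.:
  7x1 + 3x2 + 5x4 ≥ 10   (manganese)
  1x1 + 3x2 + 998x3 ≥ 1790   (nickel)
  x2 ≤ 2.9
  x1 ≤ 2.4
  x1, x2, x3, x4 ≥ 0.
The minimum-cost mix takes nothing from ferrochrome, pig iron — only steel scrap, nickel briquettes. Binding constraints: manganese and nickel.
That vertex is x1 = 1.429, x3 = 1.792.
Cost = 0.33·1.429 + 22.22·1.792 = 40.2898.

€40.29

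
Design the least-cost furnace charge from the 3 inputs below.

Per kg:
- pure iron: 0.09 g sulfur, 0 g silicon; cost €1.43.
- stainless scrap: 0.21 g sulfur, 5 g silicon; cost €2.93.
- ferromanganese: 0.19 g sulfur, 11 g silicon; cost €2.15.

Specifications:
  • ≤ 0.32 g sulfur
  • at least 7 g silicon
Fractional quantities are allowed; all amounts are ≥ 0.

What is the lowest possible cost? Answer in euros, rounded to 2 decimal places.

Treat it as an LP. Let x1 = kg of pure iron, x2 = kg of stainless scrap, x3 = kg of ferromanganese.
Minimize 1.43x1 + 2.93x2 + 2.15x3 with:
  0.09x1 + 0.21x2 + 0.19x3 ≤ 0.32   (sulfur)
  5x2 + 11x3 ≥ 7   (silicon)
  x1, x2, x3 ≥ 0.
At the optimum only ferromanganese is positive (pure iron, stainless scrap = 0). Binding constraint: silicon.
Solving gives x3 = 0.6364.
Objective = 2.15·0.6364 = 1.3683.

€1.37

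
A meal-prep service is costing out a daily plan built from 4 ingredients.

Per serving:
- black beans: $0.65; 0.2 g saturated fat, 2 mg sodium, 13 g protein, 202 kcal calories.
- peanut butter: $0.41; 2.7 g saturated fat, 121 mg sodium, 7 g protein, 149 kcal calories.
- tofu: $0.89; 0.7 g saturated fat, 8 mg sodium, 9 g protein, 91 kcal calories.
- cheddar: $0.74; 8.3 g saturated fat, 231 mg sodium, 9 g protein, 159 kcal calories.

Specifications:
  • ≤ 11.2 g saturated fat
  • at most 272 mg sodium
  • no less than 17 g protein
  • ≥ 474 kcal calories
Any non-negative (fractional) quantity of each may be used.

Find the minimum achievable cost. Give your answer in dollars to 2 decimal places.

Set it up as a linear program. Let x1 = servings of black beans, x2 = servings of peanut butter, x3 = servings of tofu, x4 = servings of cheddar.
min 0.65x1 + 0.41x2 + 0.89x3 + 0.74x4 subject to:
  0.2x1 + 2.7x2 + 0.7x3 + 8.3x4 ≤ 11.2   (saturated fat)
  2x1 + 121x2 + 8x3 + 231x4 ≤ 272   (sodium)
  13x1 + 7x2 + 9x3 + 9x4 ≥ 17   (protein)
  202x1 + 149x2 + 91x3 + 159x4 ≥ 474   (calories)
  x1, x2, x3, x4 ≥ 0.
The minimum-cost mix takes nothing from tofu, cheddar — only black beans, peanut butter. Binding constraints: sodium and calories.
So black beans = 0.6969 servings, peanut butter = 2.236 servings.
Hence cost = 0.65·0.6969 + 0.41·2.236 = $1.3697.

$1.37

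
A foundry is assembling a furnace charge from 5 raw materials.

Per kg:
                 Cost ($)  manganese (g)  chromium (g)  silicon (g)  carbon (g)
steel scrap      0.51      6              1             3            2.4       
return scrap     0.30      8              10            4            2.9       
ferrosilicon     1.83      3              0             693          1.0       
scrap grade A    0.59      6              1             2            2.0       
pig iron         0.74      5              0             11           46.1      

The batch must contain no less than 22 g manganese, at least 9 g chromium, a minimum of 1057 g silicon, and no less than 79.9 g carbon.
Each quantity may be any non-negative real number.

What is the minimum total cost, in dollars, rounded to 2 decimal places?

$4.29

Let x1 = kg of steel scrap, x2 = kg of return scrap, x3 = kg of ferrosilicon, x4 = kg of scrap grade A, x5 = kg of pig iron.
min 0.51x1 + 0.3x2 + 1.83x3 + 0.59x4 + 0.74x5 with:
  6x1 + 8x2 + 3x3 + 6x4 + 5x5 ≥ 22   (manganese)
  1x1 + 10x2 + 1x4 ≥ 9   (chromium)
  3x1 + 4x2 + 693x3 + 2x4 + 11x5 ≥ 1057   (silicon)
  2.4x1 + 2.9x2 + 1x3 + 2x4 + 46.1x5 ≥ 79.9   (carbon)
  x1, x2, x3, x4, x5 ≥ 0.
The optimal basis is {return scrap, ferrosilicon, pig iron}; steel scrap, scrap grade A drop out. The manganese, silicon, carbon requirements are met with equality.
So return scrap = 1.173 kg, ferrosilicon = 1.493 kg, pig iron = 1.627 kg.
Cost = 0.3·1.173 + 1.83·1.493 + 0.74·1.627 = 4.2881.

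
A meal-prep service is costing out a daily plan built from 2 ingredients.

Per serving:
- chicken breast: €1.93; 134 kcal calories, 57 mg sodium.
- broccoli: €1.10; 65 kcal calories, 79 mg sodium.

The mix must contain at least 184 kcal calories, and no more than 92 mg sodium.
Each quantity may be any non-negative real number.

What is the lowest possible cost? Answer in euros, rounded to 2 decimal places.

Let x1 = servings of chicken breast, x2 = servings of broccoli.
Minimize 1.93x1 + 1.1x2 subject to:
  134x1 + 65x2 ≥ 184   (calories)
  57x1 + 79x2 ≤ 92   (sodium)
  x1, x2 ≥ 0.
The minimum-cost mix takes nothing from broccoli — only chicken breast. Binding constraint: calories.
Solving gives x1 = 1.373.
Objective = 1.93·1.373 = 2.6499.

€2.65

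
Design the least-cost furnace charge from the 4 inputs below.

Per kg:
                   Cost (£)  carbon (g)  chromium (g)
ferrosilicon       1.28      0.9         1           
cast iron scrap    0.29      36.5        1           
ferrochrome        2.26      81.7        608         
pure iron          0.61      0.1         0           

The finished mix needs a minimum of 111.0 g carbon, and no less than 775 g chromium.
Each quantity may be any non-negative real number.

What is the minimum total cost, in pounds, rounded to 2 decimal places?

Let x1 = kg of ferrosilicon, x2 = kg of cast iron scrap, x3 = kg of ferrochrome, x4 = kg of pure iron.
min 1.28x1 + 0.29x2 + 2.26x3 + 0.61x4 s.t.:
  0.9x1 + 36.5x2 + 81.7x3 + 0.1x4 ≥ 111   (carbon)
  1x1 + 1x2 + 608x3 ≥ 775   (chromium)
  x1, x2, x3, x4 ≥ 0.
At the optimum only cast iron scrap, ferrochrome are positive (ferrosilicon, pure iron = 0). Binding constraints: carbon and chromium.
So cast iron scrap = 0.1886 kg, ferrochrome = 1.274 kg.
Hence cost = 0.29·0.1886 + 2.26·1.274 = £2.9339.

£2.93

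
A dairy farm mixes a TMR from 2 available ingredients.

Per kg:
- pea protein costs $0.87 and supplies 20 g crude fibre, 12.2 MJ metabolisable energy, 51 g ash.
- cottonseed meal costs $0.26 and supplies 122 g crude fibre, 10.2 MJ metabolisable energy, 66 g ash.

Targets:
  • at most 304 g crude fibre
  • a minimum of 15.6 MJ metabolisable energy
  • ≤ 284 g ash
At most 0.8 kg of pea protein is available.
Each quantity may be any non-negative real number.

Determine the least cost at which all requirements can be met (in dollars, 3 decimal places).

$0.398

Let x1 = kg of pea protein, x2 = kg of cottonseed meal.
Minimize 0.87x1 + 0.26x2 subject to:
  20x1 + 122x2 ≤ 304   (crude fibre)
  12.2x1 + 10.2x2 ≥ 15.6   (metabolisable energy)
  51x1 + 66x2 ≤ 284   (ash)
  x1 ≤ 0.8
  x1, x2 ≥ 0.
The cheapest feasible vertex uses only cottonseed meal; pea protein is not used. The metabolisable energy requirement is met with equality.
Solving gives x2 = 1.529.
Total cost: 0.26·1.529 = 0.39754.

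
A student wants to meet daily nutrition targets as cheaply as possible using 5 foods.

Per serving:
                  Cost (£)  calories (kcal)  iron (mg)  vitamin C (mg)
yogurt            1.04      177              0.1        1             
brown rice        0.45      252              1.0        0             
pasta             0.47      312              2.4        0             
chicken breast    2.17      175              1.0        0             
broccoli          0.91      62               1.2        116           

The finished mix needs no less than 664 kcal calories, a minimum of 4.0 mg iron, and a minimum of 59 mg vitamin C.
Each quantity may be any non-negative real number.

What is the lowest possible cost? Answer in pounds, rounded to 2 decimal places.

£1.42

Let x1 = servings of yogurt, x2 = servings of brown rice, x3 = servings of pasta, x4 = servings of chicken breast, x5 = servings of broccoli.
min 1.04x1 + 0.45x2 + 0.47x3 + 2.17x4 + 0.91x5 with:
  177x1 + 252x2 + 312x3 + 175x4 + 62x5 ≥ 664   (calories)
  0.1x1 + 1x2 + 2.4x3 + 1x4 + 1.2x5 ≥ 4   (iron)
  1x1 + 116x5 ≥ 59   (vitamin C)
  x1, x2, x3, x4, x5 ≥ 0.
The cheapest feasible vertex uses only pasta, broccoli; yogurt, brown rice, chicken breast are not used. There the calories and vitamin C constraints are tight.
Optimal quantities: pasta = 2.027 servings, broccoli = 0.5086 servings.
Cost = 0.47·2.027 + 0.91·0.5086 = 1.4155.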